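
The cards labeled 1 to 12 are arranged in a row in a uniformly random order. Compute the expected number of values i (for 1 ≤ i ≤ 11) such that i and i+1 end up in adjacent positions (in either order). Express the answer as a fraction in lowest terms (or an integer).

For each i ∈ {1,…,11}, let Xᵢ = 1 if i and i+1 are adjacent. P(Xᵢ=1) = 2·(12−1)!/12! = 2/12.
By linearity, E[ΣXᵢ] = (11)·(2/12) = 11/6.

11/6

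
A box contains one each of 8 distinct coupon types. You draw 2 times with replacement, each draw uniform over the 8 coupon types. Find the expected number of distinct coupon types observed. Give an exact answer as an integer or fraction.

15/8

Let Xⱼ=1 if type j appears at least once. P(Xⱼ=1) = 1 − ((8−1)/8)^2 = 15/64.
E[#distinct] = 8·15/64 = 15/8.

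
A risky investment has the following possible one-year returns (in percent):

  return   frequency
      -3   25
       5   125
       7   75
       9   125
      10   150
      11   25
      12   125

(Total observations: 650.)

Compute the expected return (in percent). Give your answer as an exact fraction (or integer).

Total = 650, so P(return=-3) = 25/650, etc.
E[X] = (1/26)·(-3) + (5/26)·5 + (3/26)·7 + (5/26)·9 + (3/13)·10 + (1/26)·11 + (5/26)·12
     = 219/26

219/26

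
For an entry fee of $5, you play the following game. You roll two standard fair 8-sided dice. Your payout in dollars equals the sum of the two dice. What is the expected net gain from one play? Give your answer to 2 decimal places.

Distribution of the sum of the two dice: 2 w.p. 1/64, 3 w.p. 1/32, 4 w.p. 3/64, 5 w.p. 1/16, 6 w.p. 5/64, 7 w.p. 3/32, …
E[payout] = (1/64)·2 + (1/32)·3 + (3/64)·4 + (1/16)·5 + (5/64)·6 + (3/32)·7 + (7/64)·8 + (1/8)·9 + (7/64)·10 + (3/32)·11 + (5/64)·12 + (1/16)·13 + (3/64)·14 + (1/32)·15 + (1/64)·16 = 9
Expected profit = 9 − 5 = 4 ≈ $4.00

$4.00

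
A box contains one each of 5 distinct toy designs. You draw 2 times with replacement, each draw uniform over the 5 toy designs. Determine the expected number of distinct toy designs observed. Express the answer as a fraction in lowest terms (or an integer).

9/5

Let Xⱼ=1 if type j appears at least once. P(Xⱼ=1) = 1 − ((5−1)/5)^2 = 9/25.
E[#distinct] = 5·9/25 = 9/5.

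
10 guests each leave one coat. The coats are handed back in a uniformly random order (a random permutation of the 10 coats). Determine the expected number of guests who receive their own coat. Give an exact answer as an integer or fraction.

1

Let Xᵢ = 1 if person i gets their own coat. For each i, P(Xᵢ=1) = 1/10.
By linearity of expectation, E[X₁+…+X_10] = 10·(1/10) = 1.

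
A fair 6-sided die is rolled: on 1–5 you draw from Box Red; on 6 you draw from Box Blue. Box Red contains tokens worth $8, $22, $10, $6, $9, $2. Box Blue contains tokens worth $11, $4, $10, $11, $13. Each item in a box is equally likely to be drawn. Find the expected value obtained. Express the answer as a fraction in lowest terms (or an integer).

E[X | Box Red] = (8 + 22 + 10 + 6 + 9 + 2)/6 = 19/2
E[X | Box Blue] = (11 + 4 + 10 + 11 + 13)/5 = 49/5
E[X] = (5/6)·19/2 + (1/6)·49/5 = 191/20

191/20 dollars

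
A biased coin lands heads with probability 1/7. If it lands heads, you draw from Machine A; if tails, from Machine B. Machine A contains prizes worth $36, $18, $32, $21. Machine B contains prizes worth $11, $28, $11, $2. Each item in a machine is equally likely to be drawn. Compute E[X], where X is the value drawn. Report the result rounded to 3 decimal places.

E[X | Machine A] = (36 + 18 + 32 + 21)/4 = 107/4
E[X | Machine B] = (11 + 28 + 11 + 2)/4 = 13
E[X] = (1/7)·107/4 + (6/7)·13 = 419/28 ≈ 14.964

$14.964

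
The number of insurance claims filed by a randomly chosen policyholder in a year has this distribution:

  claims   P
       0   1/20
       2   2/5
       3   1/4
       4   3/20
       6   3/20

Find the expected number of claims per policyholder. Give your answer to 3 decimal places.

3.050

E[X] = (1/20)·0 + (2/5)·2 + (1/4)·3 + (3/20)·4 + (3/20)·6
     = 61/20 ≈ 3.050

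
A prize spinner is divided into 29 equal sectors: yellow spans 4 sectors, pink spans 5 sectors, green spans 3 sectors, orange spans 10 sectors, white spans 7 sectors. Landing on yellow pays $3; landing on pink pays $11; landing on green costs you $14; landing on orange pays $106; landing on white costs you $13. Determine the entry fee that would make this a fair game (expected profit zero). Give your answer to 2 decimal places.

$34.28

E[payout] = (4/29)·3 + (5/29)·11 + (3/29)·(-14) + (10/29)·106 + (7/29)·(-13) = 994/29
Fair fee = E[payout] = 994/29 ≈ $34.28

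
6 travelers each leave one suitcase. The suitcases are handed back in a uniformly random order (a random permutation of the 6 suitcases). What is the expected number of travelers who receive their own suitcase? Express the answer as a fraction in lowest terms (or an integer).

Let Xᵢ = 1 if person i gets their own suitcase. For each i, P(Xᵢ=1) = 1/6.
By linearity of expectation, E[X₁+…+X_6] = 6·(1/6) = 1.

1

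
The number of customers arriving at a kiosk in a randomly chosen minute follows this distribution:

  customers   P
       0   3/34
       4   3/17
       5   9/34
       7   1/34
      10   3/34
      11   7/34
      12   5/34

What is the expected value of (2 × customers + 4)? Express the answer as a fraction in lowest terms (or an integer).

311/17

E[2x+4] = (3/34)·4 + (3/17)·12 + (9/34)·14 + (1/34)·18 + (3/34)·24 + (7/34)·26 + (5/34)·28
     = 311/17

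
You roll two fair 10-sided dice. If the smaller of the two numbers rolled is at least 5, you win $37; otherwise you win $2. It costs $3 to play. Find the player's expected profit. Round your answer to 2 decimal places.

E[payout] = (16/25)·2 + (9/25)·37 = 73/5
Expected profit = 73/5 − 3 = 58/5 ≈ $11.60

$11.60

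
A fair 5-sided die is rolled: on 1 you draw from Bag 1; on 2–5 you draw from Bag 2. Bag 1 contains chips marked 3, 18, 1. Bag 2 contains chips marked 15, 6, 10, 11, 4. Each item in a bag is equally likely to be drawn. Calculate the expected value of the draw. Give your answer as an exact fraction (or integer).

E[X | Bag 1] = (3 + 18 + 1)/3 = 22/3
E[X | Bag 2] = (15 + 6 + 10 + 11 + 4)/5 = 46/5
E[X] = (1/5)·22/3 + (4/5)·46/5 = 662/75

662/75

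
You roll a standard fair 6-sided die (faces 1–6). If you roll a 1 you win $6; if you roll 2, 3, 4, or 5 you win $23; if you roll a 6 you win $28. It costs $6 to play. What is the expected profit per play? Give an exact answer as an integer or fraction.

$15

E[payout] = (1/6)·6 + (2/3)·23 + (1/6)·28 = 21
Expected profit = 21 − 6 = 15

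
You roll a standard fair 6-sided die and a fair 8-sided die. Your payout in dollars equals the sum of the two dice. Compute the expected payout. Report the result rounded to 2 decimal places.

Distribution of the sum of the two dice: 2 w.p. 1/48, 3 w.p. 1/24, 4 w.p. 1/16, 5 w.p. 1/12, 6 w.p. 5/48, 7 w.p. 1/8, …
E[payout] = (1/48)·2 + (1/24)·3 + (1/16)·4 + (1/12)·5 + (5/48)·6 + (1/8)·7 + (1/8)·8 + (1/8)·9 + (5/48)·10 + (1/12)·11 + (1/16)·12 + (1/24)·13 + (1/48)·14 = 8
≈ $8.00

$8.00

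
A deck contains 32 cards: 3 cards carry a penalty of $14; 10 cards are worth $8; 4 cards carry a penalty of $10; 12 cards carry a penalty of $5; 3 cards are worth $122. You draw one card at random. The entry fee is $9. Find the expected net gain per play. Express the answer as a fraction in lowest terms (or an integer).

1/2 dollars

E[payout] = (3/32)·(-14) + (10/32)·8 + (4/32)·(-10) + (12/32)·(-5) + (3/32)·122 = 19/2
Expected profit = 19/2 − 9 = 1/2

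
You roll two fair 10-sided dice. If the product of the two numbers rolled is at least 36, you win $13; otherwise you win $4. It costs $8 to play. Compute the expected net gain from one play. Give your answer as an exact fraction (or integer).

E[payout] = (13/20)·4 + (7/20)·13 = 143/20
Expected profit = 143/20 − 8 = -17/20

-17/20 dollars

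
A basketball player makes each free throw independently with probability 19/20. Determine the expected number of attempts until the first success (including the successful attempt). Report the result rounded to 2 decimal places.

1.05

For a geometric distribution, E[trials] = 1/p = 1/(19/20) = 20/19.
≈ 1.05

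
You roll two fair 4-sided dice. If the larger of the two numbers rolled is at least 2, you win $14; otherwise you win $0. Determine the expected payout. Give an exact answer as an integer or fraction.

E[payout] = (1/16)·0 + (15/16)·14 = 105/8

105/8 dollars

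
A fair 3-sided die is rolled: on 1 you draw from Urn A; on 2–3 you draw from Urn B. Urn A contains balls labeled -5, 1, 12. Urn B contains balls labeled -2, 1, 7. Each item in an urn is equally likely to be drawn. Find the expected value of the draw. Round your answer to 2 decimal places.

E[X | Urn A] = (-5 + 1 + 12)/3 = 8/3
E[X | Urn B] = (-2 + 1 + 7)/3 = 2
E[X] = (1/3)·8/3 + (2/3)·2 = 20/9 ≈ 2.22

2.22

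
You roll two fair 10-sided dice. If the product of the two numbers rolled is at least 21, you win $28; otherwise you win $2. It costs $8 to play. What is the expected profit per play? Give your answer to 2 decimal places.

E[payout] = (23/50)·2 + (27/50)·28 = 401/25
Expected profit = 401/25 − 8 = 201/25 ≈ $8.04

$8.04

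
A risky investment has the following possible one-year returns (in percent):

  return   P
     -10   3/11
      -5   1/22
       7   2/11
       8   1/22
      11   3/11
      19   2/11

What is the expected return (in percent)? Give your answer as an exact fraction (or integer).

113/22

E[X] = (3/11)·(-10) + (1/22)·(-5) + (2/11)·7 + (1/22)·8 + (3/11)·11 + (2/11)·19
     = 113/22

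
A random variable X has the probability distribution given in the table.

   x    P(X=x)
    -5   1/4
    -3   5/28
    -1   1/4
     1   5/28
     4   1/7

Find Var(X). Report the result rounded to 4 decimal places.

E[X] = (1/4)·(-5) + (5/28)·(-3) + (1/4)·(-1) + (5/28)·1 + (1/7)·4 = -9/7
E[X²] = (1/4)·25 + (5/28)·9 + (1/4)·1 + (5/28)·1 + (1/7)·16 = 74/7
Var(X) = 74/7 − (-9/7)² = 437/49 ≈ 8.9184

8.9184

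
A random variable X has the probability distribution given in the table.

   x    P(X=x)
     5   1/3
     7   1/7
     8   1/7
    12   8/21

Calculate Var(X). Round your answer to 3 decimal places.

9.093

E[X] = (1/3)·5 + (1/7)·7 + (1/7)·8 + (8/21)·12 = 176/21
E[X²] = (1/3)·25 + (1/7)·49 + (1/7)·64 + (8/21)·144 = 238/3
Var(X) = 238/3 − (176/21)² = 4010/441 ≈ 9.093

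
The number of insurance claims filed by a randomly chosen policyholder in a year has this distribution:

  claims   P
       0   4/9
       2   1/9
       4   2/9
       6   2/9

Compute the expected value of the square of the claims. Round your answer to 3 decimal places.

E[X²] = (4/9)·0 + (1/9)·4 + (2/9)·16 + (2/9)·36
     = 12 ≈ 12.000

12.000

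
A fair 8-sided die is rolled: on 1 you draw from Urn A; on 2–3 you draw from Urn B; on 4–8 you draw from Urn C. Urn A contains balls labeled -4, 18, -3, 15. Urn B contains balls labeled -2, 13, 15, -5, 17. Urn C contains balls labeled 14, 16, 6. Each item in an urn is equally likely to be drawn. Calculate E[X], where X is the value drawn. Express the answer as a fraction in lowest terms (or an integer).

817/80

E[X | Urn A] = (-4 + 18 − 3 + 15)/4 = 13/2
E[X | Urn B] = (-2 + 13 + 15 − 5 + 17)/5 = 38/5
E[X | Urn C] = (14 + 16 + 6)/3 = 12
E[X] = (1/8)·13/2 + (1/4)·38/5 + (5/8)·12 = 817/80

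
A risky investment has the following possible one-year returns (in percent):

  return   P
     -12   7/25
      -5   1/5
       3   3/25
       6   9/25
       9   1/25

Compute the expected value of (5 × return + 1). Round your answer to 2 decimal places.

-6.40

E[5x+1] = (7/25)·(-59) + (1/5)·(-24) + (3/25)·16 + (9/25)·31 + (1/25)·46
     = -32/5 ≈ -6.40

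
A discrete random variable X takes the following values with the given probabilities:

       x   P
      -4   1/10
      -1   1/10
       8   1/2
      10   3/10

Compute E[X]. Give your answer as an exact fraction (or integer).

13/2

E[X] = (1/10)·(-4) + (1/10)·(-1) + (1/2)·8 + (3/10)·10
     = 13/2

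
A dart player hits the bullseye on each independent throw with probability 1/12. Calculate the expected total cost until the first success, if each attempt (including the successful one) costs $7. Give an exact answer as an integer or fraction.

$84

E[#attempts] = 1/p = 12; E[cost] = 7·12 = 84.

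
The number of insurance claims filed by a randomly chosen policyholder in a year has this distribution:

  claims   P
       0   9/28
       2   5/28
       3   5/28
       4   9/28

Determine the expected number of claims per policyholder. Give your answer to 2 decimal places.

2.18

E[X] = (9/28)·0 + (5/28)·2 + (5/28)·3 + (9/28)·4
     = 61/28 ≈ 2.18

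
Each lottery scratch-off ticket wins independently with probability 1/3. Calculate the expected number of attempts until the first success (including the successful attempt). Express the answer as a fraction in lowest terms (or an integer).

For a geometric distribution, E[trials] = 1/p = 1/(1/3) = 3.

3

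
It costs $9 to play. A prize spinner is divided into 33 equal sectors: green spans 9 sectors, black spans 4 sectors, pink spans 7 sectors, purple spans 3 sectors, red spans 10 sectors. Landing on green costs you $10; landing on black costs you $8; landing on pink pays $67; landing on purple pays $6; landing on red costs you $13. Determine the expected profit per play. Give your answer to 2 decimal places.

-$1.88

E[payout] = (9/33)·(-10) + (4/33)·(-8) + (7/33)·67 + (3/33)·6 + (10/33)·(-13) = 235/33
Expected profit = 235/33 − 9 = -62/33 ≈ -$1.88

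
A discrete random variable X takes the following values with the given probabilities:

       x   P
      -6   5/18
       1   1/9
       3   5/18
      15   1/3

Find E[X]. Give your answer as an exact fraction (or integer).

E[X] = (5/18)·(-6) + (1/9)·1 + (5/18)·3 + (1/3)·15
     = 77/18

77/18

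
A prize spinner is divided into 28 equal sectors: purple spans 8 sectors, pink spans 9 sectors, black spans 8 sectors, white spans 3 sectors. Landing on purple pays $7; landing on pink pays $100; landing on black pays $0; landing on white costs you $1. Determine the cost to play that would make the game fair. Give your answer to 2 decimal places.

E[payout] = (8/28)·7 + (9/28)·100 + (8/28)·0 + (3/28)·(-1) = 953/28
Fair fee = E[payout] = 953/28 ≈ $34.04

$34.04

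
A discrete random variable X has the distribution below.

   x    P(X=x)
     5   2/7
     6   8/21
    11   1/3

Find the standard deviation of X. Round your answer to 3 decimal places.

E[X] = 155/21, E[X²] = 1285/21
Var(X) = E[X²] − (E[X])² = 1285/21 − 24025/441 = 2960/441
SD(X) = √(2960/441) ≈ 2.591

2.591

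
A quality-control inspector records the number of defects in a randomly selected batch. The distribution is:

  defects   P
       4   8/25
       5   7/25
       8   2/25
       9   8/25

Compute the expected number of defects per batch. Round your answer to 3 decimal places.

6.200

E[X] = (8/25)·4 + (7/25)·5 + (2/25)·8 + (8/25)·9
     = 31/5 ≈ 6.200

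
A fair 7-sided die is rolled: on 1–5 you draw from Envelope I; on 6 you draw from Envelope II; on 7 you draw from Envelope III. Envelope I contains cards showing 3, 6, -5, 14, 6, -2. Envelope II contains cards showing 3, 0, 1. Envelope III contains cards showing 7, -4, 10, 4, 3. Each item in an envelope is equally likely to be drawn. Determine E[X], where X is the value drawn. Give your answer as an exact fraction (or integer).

71/21

E[X | Envelope I] = (3 + 6 − 5 + 14 + 6 − 2)/6 = 11/3
E[X | Envelope II] = (3 + 0 + 1)/3 = 4/3
E[X | Envelope III] = (7 − 4 + 10 + 4 + 3)/5 = 4
E[X] = (5/7)·11/3 + (1/7)·4/3 + (1/7)·4 = 71/21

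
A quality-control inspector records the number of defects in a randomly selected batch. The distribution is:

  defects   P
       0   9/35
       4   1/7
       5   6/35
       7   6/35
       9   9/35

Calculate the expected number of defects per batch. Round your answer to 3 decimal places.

4.943

E[X] = (9/35)·0 + (1/7)·4 + (6/35)·5 + (6/35)·7 + (9/35)·9
     = 173/35 ≈ 4.943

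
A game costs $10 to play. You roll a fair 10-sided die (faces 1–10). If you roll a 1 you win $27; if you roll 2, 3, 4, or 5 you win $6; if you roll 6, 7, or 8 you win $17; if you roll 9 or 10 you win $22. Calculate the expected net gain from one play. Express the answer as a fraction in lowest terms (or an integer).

23/5 dollars

E[payout] = (2/5)·6 + (3/10)·17 + (1/5)·22 + (1/10)·27 = 73/5
Expected profit = 73/5 − 10 = 23/5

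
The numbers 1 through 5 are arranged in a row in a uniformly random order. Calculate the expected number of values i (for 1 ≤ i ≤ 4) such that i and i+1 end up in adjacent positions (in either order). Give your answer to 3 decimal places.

1.600

For each i ∈ {1,…,4}, let Xᵢ = 1 if i and i+1 are adjacent. P(Xᵢ=1) = 2·(5−1)!/5! = 2/5.
By linearity, E[ΣXᵢ] = (4)·(2/5) = 8/5.
≈ 1.600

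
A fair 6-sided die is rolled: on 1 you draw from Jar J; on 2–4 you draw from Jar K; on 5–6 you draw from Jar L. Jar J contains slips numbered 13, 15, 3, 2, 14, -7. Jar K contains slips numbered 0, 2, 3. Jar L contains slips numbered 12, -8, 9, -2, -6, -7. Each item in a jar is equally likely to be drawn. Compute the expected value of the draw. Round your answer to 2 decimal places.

1.83

E[X | Jar J] = (13 + 15 + 3 + 2 + 14 − 7)/6 = 20/3
E[X | Jar K] = (0 + 2 + 3)/3 = 5/3
E[X | Jar L] = (12 − 8 + 9 − 2 − 6 − 7)/6 = -1/3
E[X] = (1/6)·20/3 + (1/2)·5/3 + (1/3)·(-1/3) = 11/6 ≈ 1.83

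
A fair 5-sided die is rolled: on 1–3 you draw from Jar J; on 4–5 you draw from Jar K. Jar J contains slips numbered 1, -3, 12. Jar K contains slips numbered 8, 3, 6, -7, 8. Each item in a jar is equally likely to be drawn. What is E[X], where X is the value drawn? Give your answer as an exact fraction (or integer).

86/25

E[X | Jar J] = (1 − 3 + 12)/3 = 10/3
E[X | Jar K] = (8 + 3 + 6 − 7 + 8)/5 = 18/5
E[X] = (3/5)·10/3 + (2/5)·18/5 = 86/25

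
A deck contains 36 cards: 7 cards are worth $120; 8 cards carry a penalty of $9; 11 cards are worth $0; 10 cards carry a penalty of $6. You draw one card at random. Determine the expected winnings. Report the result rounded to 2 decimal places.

$19.67

E[payout] = (7/36)·120 + (8/36)·(-9) + (11/36)·0 + (10/36)·(-6) = 59/3
≈ $19.67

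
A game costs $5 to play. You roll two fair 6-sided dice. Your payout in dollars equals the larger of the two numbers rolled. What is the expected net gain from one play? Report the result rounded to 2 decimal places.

-$0.53

Distribution of the larger of the two numbers rolled: 1 w.p. 1/36, 2 w.p. 1/12, 3 w.p. 5/36, 4 w.p. 7/36, 5 w.p. 1/4, 6 w.p. 11/36
E[payout] = (1/36)·1 + (1/12)·2 + (5/36)·3 + (7/36)·4 + (1/4)·5 + (11/36)·6 = 161/36
Expected profit = 161/36 − 5 = -19/36 ≈ -$0.53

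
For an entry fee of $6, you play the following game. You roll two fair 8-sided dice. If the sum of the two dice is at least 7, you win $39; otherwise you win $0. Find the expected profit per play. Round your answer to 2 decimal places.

E[payout] = (15/64)·0 + (49/64)·39 = 1911/64
Expected profit = 1911/64 − 6 = 1527/64 ≈ $23.86

$23.86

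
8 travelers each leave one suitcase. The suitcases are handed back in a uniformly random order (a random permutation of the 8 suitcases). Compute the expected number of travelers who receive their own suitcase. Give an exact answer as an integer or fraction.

1

Let Xᵢ = 1 if person i gets their own suitcase. For each i, P(Xᵢ=1) = 1/8.
By linearity of expectation, E[X₁+…+X_8] = 8·(1/8) = 1.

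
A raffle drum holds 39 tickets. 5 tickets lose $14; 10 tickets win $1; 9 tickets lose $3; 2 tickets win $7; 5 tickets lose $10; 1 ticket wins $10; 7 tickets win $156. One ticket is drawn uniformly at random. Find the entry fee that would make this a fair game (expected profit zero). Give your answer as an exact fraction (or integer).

979/39 dollars

E[payout] = (5/39)·(-14) + (10/39)·1 + (9/39)·(-3) + (2/39)·7 + (5/39)·(-10) + (1/39)·10 + (7/39)·156 = 979/39
Fair fee = E[payout] = 979/39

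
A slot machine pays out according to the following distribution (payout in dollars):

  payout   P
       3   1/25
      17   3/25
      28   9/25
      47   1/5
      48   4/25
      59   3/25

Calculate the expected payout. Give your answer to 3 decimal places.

$36.400

E[X] = (1/25)·3 + (3/25)·17 + (9/25)·28 + (1/5)·47 + (4/25)·48 + (3/25)·59
     = 182/5 ≈ 36.400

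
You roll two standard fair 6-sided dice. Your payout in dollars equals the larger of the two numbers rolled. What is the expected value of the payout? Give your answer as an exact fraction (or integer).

161/36 dollars

Distribution of the larger of the two numbers rolled: 1 w.p. 1/36, 2 w.p. 1/12, 3 w.p. 5/36, 4 w.p. 7/36, 5 w.p. 1/4, 6 w.p. 11/36
E[payout] = (1/36)·1 + (1/12)·2 + (5/36)·3 + (7/36)·4 + (1/4)·5 + (11/36)·6 = 161/36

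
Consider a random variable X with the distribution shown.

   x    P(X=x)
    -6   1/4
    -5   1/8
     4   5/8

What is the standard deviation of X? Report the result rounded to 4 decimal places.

E[X] = 3/8, E[X²] = 177/8
Var(X) = E[X²] − (E[X])² = 177/8 − 9/64 = 1407/64
SD(X) = √(1407/64) ≈ 4.6887

4.6887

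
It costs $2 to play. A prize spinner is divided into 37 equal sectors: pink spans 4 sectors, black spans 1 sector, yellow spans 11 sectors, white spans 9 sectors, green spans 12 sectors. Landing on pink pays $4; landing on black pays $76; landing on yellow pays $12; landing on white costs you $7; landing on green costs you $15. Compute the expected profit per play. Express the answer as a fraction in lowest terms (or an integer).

E[payout] = (4/37)·4 + (1/37)·76 + (11/37)·12 + (9/37)·(-7) + (12/37)·(-15) = -19/37
Expected profit = -19/37 − 2 = -93/37

-93/37 dollars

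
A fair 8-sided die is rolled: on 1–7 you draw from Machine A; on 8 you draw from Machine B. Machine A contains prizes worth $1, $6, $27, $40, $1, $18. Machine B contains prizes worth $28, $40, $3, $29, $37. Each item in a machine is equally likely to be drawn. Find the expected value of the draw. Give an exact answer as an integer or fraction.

1359/80 dollars

E[X | Machine A] = (1 + 6 + 27 + 40 + 1 + 18)/6 = 31/2
E[X | Machine B] = (28 + 40 + 3 + 29 + 37)/5 = 137/5
E[X] = (7/8)·31/2 + (1/8)·137/5 = 1359/80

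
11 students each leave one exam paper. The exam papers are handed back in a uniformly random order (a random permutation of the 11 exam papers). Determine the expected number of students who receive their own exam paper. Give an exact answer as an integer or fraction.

1

Let Xᵢ = 1 if person i gets their own exam paper. For each i, P(Xᵢ=1) = 1/11.
By linearity of expectation, E[X₁+…+X_11] = 11·(1/11) = 1.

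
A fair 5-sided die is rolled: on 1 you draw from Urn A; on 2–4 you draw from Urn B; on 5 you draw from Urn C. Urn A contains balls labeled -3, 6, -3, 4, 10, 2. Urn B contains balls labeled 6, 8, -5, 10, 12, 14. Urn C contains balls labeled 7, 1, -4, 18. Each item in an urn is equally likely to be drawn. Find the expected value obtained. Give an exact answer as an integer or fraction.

E[X | Urn A] = (-3 + 6 − 3 + 4 + 10 + 2)/6 = 8/3
E[X | Urn B] = (6 + 8 − 5 + 10 + 12 + 14)/6 = 15/2
E[X | Urn C] = (7 + 1 − 4 + 18)/4 = 11/2
E[X] = (1/5)·8/3 + (3/5)·15/2 + (1/5)·11/2 = 92/15

92/15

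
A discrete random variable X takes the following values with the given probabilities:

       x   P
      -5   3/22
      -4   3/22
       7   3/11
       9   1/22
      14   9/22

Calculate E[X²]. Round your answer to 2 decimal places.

E[X²] = (3/22)·25 + (3/22)·16 + (3/11)·49 + (1/22)·81 + (9/22)·196
     = 1131/11 ≈ 102.82

102.82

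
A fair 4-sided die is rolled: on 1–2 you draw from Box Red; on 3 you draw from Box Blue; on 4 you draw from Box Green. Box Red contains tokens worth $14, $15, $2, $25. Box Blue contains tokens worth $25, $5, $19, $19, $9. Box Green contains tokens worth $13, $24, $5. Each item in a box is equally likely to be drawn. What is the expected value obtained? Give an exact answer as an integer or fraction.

E[X | Box Red] = (14 + 15 + 2 + 25)/4 = 14
E[X | Box Blue] = (25 + 5 + 19 + 19 + 9)/5 = 77/5
E[X | Box Green] = (13 + 24 + 5)/3 = 14
E[X] = (1/2)·14 + (1/4)·77/5 + (1/4)·14 = 287/20

287/20 dollars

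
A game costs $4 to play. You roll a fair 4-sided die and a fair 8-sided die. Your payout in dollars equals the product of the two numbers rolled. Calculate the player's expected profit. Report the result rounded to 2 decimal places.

$7.25

Distribution of the product of the two numbers rolled: 1 w.p. 1/32, 2 w.p. 1/16, 3 w.p. 1/16, 4 w.p. 3/32, 5 w.p. 1/32, 6 w.p. 3/32, …
E[payout] = (1/32)·1 + (1/16)·2 + (1/16)·3 + (3/32)·4 + (1/32)·5 + (3/32)·6 + (1/32)·7 + (3/32)·8 + (1/32)·9 + (1/32)·10 + (3/32)·12 + (1/32)·14 + (1/32)·15 + (1/16)·16 + (1/32)·18 + (1/32)·20 + (1/32)·21 + (1/16)·24 + (1/32)·28 + (1/32)·32 = 45/4
Expected profit = 45/4 − 4 = 29/4 ≈ $7.25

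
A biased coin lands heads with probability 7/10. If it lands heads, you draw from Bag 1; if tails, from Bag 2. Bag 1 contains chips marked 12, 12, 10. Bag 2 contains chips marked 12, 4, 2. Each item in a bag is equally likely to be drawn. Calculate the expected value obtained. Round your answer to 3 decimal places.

9.733

E[X | Bag 1] = (12 + 12 + 10)/3 = 34/3
E[X | Bag 2] = (12 + 4 + 2)/3 = 6
E[X] = (7/10)·34/3 + (3/10)·6 = 146/15 ≈ 9.733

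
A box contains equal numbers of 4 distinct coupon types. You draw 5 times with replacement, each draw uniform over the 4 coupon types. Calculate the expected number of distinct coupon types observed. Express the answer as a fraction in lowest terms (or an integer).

Let Xⱼ=1 if type j appears at least once. P(Xⱼ=1) = 1 − ((4−1)/4)^5 = 781/1024.
E[#distinct] = 4·781/1024 = 781/256.

781/256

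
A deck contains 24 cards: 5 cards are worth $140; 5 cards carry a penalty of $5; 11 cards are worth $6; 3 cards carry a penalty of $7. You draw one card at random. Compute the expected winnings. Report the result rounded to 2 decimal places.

E[payout] = (5/24)·140 + (5/24)·(-5) + (11/24)·6 + (3/24)·(-7) = 30
≈ $30.00

$30.00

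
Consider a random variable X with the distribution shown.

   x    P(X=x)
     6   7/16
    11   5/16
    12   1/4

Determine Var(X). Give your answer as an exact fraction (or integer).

1903/256

E[X] = (7/16)·6 + (5/16)·11 + (1/4)·12 = 145/16
E[X²] = (7/16)·36 + (5/16)·121 + (1/4)·144 = 1433/16
Var(X) = 1433/16 − (145/16)² = 1903/256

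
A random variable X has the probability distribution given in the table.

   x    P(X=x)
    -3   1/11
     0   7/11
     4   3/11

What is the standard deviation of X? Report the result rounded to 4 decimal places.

E[X] = 9/11, E[X²] = 57/11
Var(X) = E[X²] − (E[X])² = 57/11 − 81/121 = 546/121
SD(X) = √(546/121) ≈ 2.1242

2.1242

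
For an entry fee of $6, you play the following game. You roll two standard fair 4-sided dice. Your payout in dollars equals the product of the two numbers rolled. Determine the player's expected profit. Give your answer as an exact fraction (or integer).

1/4 dollars

Distribution of the product of the two numbers rolled: 1 w.p. 1/16, 2 w.p. 1/8, 3 w.p. 1/8, 4 w.p. 3/16, 6 w.p. 1/8, 8 w.p. 1/8, …
E[payout] = (1/16)·1 + (1/8)·2 + (1/8)·3 + (3/16)·4 + (1/8)·6 + (1/8)·8 + (1/16)·9 + (1/8)·12 + (1/16)·16 = 25/4
Expected profit = 25/4 − 6 = 1/4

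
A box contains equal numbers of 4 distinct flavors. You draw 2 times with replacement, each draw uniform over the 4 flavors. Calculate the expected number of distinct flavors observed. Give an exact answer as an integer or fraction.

Let Xⱼ=1 if type j appears at least once. P(Xⱼ=1) = 1 − ((4−1)/4)^2 = 7/16.
E[#distinct] = 4·7/16 = 7/4.

7/4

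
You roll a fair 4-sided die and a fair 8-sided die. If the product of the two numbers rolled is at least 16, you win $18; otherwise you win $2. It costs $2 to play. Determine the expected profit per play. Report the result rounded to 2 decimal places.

$4.50

E[payout] = (23/32)·2 + (9/32)·18 = 13/2
Expected profit = 13/2 − 2 = 9/2 ≈ $4.50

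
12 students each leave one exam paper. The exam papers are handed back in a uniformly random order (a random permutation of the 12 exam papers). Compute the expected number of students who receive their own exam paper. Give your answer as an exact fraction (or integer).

1

Let Xᵢ = 1 if person i gets their own exam paper. For each i, P(Xᵢ=1) = 1/12.
By linearity of expectation, E[X₁+…+X_12] = 12·(1/12) = 1.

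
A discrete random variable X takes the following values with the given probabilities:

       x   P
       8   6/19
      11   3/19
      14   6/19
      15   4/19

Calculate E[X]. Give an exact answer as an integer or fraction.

E[X] = (6/19)·8 + (3/19)·11 + (6/19)·14 + (4/19)·15
     = 225/19

225/19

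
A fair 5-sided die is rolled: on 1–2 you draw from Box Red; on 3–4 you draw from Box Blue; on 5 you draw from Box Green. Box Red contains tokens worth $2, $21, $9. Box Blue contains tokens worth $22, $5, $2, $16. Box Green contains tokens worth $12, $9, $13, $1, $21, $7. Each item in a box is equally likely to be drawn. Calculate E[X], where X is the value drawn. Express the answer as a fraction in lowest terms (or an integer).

163/15 dollars

E[X | Box Red] = (2 + 21 + 9)/3 = 32/3
E[X | Box Blue] = (22 + 5 + 2 + 16)/4 = 45/4
E[X | Box Green] = (12 + 9 + 13 + 1 + 21 + 7)/6 = 21/2
E[X] = (2/5)·32/3 + (2/5)·45/4 + (1/5)·21/2 = 163/15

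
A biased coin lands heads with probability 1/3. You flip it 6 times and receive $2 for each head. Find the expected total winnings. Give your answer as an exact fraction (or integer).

E[#heads] = 6·1/3 = 2 (linearity over flips).
E[winnings] = 2·2 = 4.

$4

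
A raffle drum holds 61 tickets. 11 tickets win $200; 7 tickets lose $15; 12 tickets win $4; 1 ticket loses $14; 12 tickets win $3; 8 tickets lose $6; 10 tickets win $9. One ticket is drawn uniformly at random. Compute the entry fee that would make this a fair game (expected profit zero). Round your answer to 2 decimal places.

$36.18

E[payout] = (11/61)·200 + (7/61)·(-15) + (12/61)·4 + (1/61)·(-14) + (12/61)·3 + (8/61)·(-6) + (10/61)·9 = 2207/61
Fair fee = E[payout] = 2207/61 ≈ $36.18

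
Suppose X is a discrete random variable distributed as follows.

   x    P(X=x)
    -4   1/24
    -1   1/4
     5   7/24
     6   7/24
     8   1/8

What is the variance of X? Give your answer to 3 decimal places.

E[X] = (1/24)·(-4) + (1/4)·(-1) + (7/24)·5 + (7/24)·6 + (1/8)·8 = 91/24
E[X²] = (1/24)·16 + (1/4)·1 + (7/24)·25 + (7/24)·36 + (1/8)·64 = 641/24
Var(X) = 641/24 − (91/24)² = 7103/576 ≈ 12.332

12.332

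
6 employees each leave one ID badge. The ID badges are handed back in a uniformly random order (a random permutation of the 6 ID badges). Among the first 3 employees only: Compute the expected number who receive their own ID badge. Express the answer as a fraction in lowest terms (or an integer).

1/2

Let Xᵢ = 1 if person i gets their own ID badge. For each i, P(Xᵢ=1) = 1/6.
By linearity of expectation, E[X₁+…+X_3] = 3·(1/6) = 1/2.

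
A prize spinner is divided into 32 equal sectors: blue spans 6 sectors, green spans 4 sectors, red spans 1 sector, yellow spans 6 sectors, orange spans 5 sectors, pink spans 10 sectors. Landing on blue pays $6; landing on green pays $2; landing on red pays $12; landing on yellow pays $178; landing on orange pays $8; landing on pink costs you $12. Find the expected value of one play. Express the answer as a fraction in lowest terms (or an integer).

E[payout] = (6/32)·6 + (4/32)·2 + (1/32)·12 + (6/32)·178 + (5/32)·8 + (10/32)·(-12) = 261/8

261/8 dollars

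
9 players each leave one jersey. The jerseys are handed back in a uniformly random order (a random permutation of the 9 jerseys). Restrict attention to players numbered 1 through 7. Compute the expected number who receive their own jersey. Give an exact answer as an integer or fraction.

Let Xᵢ = 1 if person i gets their own jersey. For each i, P(Xᵢ=1) = 1/9.
By linearity of expectation, E[X₁+…+X_7] = 7·(1/9) = 7/9.

7/9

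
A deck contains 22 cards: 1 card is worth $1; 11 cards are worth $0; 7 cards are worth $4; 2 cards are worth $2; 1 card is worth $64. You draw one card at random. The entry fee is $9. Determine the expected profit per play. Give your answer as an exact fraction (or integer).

E[payout] = (1/22)·1 + (11/22)·0 + (7/22)·4 + (2/22)·2 + (1/22)·64 = 97/22
Expected profit = 97/22 − 9 = -101/22

-101/22 dollars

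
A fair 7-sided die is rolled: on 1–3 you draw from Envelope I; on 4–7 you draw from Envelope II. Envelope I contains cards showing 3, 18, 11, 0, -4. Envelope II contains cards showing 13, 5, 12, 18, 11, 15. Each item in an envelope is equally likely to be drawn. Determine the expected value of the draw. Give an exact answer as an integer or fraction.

992/105

E[X | Envelope I] = (3 + 18 + 11 + 0 − 4)/5 = 28/5
E[X | Envelope II] = (13 + 5 + 12 + 18 + 11 + 15)/6 = 37/3
E[X] = (3/7)·28/5 + (4/7)·37/3 = 992/105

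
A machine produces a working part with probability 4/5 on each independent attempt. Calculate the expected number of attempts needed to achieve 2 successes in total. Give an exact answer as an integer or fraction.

5/2

By linearity (sum of 2 independent geometric waits), E[trials] = 2/p = 2/(4/5) = 5/2.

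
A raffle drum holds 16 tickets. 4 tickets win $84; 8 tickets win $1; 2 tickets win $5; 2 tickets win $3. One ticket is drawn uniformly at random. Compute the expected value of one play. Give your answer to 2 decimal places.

$22.50

E[payout] = (4/16)·84 + (8/16)·1 + (2/16)·5 + (2/16)·3 = 45/2
≈ $22.50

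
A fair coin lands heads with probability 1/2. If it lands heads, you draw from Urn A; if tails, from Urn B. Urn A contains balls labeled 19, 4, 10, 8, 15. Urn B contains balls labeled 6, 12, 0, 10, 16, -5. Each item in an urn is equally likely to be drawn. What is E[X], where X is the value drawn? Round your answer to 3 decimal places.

8.850

E[X | Urn A] = (19 + 4 + 10 + 8 + 15)/5 = 56/5
E[X | Urn B] = (6 + 12 + 0 + 10 + 16 − 5)/6 = 13/2
E[X] = (1/2)·56/5 + (1/2)·13/2 = 177/20 ≈ 8.850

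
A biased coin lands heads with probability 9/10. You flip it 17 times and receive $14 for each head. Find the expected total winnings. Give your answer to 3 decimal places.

$214.200

E[#heads] = 17·9/10 = 153/10 (linearity over flips).
E[winnings] = 14·153/10 = 1071/5.
≈ 214.200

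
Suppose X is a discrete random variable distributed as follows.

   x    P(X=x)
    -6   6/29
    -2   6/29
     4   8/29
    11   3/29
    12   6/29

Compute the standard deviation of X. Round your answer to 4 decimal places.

6.7514

E[X] = 89/29, E[X²] = 55
Var(X) = E[X²] − (E[X])² = 55 − 7921/841 = 38334/841
SD(X) = √(38334/841) ≈ 6.7514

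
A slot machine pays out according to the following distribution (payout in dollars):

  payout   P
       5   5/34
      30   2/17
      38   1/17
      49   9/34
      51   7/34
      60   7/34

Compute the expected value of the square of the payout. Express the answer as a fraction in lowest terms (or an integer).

E[X²] = (5/34)·25 + (2/17)·900 + (1/17)·1444 + (9/34)·2401 + (7/34)·2601 + (7/34)·3600
     = 71629/34

71629/34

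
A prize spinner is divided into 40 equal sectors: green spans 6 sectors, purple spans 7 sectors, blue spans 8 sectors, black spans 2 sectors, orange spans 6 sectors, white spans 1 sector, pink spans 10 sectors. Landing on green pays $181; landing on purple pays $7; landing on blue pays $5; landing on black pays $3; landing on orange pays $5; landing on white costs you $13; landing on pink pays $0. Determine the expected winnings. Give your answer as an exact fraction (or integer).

E[payout] = (6/40)·181 + (7/40)·7 + (8/40)·5 + (2/40)·3 + (6/40)·5 + (1/40)·(-13) + (10/40)·0 = 599/20

599/20 dollars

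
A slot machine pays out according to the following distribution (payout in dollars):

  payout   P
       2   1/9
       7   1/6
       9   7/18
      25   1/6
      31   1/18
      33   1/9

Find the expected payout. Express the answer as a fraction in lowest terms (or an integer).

E[X] = (1/9)·2 + (1/6)·7 + (7/18)·9 + (1/6)·25 + (1/18)·31 + (1/9)·33
     = 130/9

130/9 dollars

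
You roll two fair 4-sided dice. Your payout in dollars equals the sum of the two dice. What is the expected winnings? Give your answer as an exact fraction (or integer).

Distribution of the sum of the two dice: 2 w.p. 1/16, 3 w.p. 1/8, 4 w.p. 3/16, 5 w.p. 1/4, 6 w.p. 3/16, 7 w.p. 1/8, …
E[payout] = (1/16)·2 + (1/8)·3 + (3/16)·4 + (1/4)·5 + (3/16)·6 + (1/8)·7 + (1/16)·8 = 5

$5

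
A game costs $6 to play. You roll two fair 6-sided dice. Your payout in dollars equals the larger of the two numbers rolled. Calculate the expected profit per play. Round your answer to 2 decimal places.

-$1.53

Distribution of the larger of the two numbers rolled: 1 w.p. 1/36, 2 w.p. 1/12, 3 w.p. 5/36, 4 w.p. 7/36, 5 w.p. 1/4, 6 w.p. 11/36
E[payout] = (1/36)·1 + (1/12)·2 + (5/36)·3 + (7/36)·4 + (1/4)·5 + (11/36)·6 = 161/36
Expected profit = 161/36 − 6 = -55/36 ≈ -$1.53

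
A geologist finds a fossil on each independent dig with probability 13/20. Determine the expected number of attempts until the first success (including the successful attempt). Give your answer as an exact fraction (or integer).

20/13

For a geometric distribution, E[trials] = 1/p = 1/(13/20) = 20/13.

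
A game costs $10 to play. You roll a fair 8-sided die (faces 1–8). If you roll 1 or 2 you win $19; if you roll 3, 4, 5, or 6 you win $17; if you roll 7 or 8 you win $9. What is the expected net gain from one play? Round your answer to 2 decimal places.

$5.50

E[payout] = (1/4)·9 + (1/2)·17 + (1/4)·19 = 31/2
Expected profit = 31/2 − 10 = 11/2 ≈ $5.50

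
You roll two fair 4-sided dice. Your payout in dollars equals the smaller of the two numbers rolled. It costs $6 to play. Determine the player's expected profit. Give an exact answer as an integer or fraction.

-33/8 dollars

Distribution of the smaller of the two numbers rolled: 1 w.p. 7/16, 2 w.p. 5/16, 3 w.p. 3/16, 4 w.p. 1/16
E[payout] = (7/16)·1 + (5/16)·2 + (3/16)·3 + (1/16)·4 = 15/8
Expected profit = 15/8 − 6 = -33/8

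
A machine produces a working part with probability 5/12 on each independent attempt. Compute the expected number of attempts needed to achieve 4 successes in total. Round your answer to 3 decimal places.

By linearity (sum of 4 independent geometric waits), E[trials] = 4/p = 4/(5/12) = 48/5.
≈ 9.600

9.600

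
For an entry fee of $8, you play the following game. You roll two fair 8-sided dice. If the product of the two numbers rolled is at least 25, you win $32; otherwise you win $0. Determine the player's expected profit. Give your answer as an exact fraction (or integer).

$2

E[payout] = (11/16)·0 + (5/16)·32 = 10
Expected profit = 10 − 8 = 2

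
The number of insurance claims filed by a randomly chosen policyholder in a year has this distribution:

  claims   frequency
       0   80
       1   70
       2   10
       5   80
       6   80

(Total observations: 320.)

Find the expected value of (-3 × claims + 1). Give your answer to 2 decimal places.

-8.09

Total = 320, so P(claims=0) = 80/320, etc.
E[-3x+1] = (1/4)·1 + (7/32)·(-2) + (1/32)·(-5) + (1/4)·(-14) + (1/4)·(-17)
     = -259/32 ≈ -8.09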